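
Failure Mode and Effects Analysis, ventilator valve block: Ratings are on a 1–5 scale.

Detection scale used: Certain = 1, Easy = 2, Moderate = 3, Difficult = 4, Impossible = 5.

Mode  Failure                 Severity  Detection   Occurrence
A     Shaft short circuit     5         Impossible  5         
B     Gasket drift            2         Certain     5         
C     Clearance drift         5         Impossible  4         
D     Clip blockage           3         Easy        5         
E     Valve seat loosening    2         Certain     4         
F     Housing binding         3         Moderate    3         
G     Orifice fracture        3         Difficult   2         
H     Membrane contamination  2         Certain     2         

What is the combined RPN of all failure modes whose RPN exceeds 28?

RPN = Severity × Occurrence × Detection:
  A: 5 × 5 × 5 = 125
  B: 2 × 5 × 1 = 10
  C: 5 × 4 × 5 = 100
  D: 3 × 5 × 2 = 30
  E: 2 × 4 × 1 = 8
  F: 3 × 3 × 3 = 27
  G: 3 × 2 × 4 = 24
  H: 2 × 2 × 1 = 4
RPN > 28: A (125), C (100), D (30).
Sum: 125 + 100 + 30 = 255.

255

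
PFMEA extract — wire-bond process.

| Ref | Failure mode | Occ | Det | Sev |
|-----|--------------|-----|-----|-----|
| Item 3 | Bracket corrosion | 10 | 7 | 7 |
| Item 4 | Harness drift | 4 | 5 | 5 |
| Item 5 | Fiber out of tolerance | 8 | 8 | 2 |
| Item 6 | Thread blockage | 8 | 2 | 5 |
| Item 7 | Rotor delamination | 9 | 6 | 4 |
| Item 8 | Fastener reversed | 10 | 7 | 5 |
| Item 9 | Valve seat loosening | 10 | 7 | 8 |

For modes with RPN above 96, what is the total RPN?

RPN = Severity × Occurrence × Detection:
  Item 3: 7 × 10 × 7 = 490
  Item 4: 5 × 4 × 5 = 100
  Item 5: 2 × 8 × 8 = 128
  Item 6: 5 × 8 × 2 = 80
  Item 7: 4 × 9 × 6 = 216
  Item 8: 5 × 10 × 7 = 350
  Item 9: 8 × 10 × 7 = 560
RPN > 96: Item 3 (490), Item 4 (100), Item 5 (128), Item 7 (216), Item 8 (350), Item 9 (560).
Sum: 490 + 100 + 128 + 216 + 350 + 560 = 1844.

1844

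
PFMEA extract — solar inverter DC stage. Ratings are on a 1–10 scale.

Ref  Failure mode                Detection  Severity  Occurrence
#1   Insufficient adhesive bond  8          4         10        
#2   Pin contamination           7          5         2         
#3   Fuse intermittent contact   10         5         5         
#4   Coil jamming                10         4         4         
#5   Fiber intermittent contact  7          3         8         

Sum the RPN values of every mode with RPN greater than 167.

RPN = Severity × Occurrence × Detection:
  #1: 4 × 10 × 8 = 320
  #2: 5 × 2 × 7 = 70
  #3: 5 × 5 × 10 = 250
  #4: 4 × 4 × 10 = 160
  #5: 3 × 8 × 7 = 168
RPN > 167: #1 (320), #3 (250), #5 (168).
Sum: 320 + 250 + 168 = 738.

738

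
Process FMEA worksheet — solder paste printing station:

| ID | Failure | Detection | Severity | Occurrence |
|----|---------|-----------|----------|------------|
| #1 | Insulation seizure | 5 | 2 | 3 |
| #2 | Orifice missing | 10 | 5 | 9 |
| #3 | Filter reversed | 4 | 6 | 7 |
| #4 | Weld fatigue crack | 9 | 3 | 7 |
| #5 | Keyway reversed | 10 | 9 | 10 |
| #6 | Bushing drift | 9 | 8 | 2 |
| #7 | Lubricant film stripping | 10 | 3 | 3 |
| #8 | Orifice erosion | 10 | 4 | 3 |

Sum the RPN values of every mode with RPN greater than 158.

1707

RPN = Severity × Occurrence × Detection:
  #1: 2 × 3 × 5 = 30
  #2: 5 × 9 × 10 = 450
  #3: 6 × 7 × 4 = 168
  #4: 3 × 7 × 9 = 189
  #5: 9 × 10 × 10 = 900
  #6: 8 × 2 × 9 = 144
  #7: 3 × 3 × 10 = 90
  #8: 4 × 3 × 10 = 120
RPN > 158: #2 (450), #3 (168), #4 (189), #5 (900).
Sum: 450 + 168 + 189 + 900 = 1707.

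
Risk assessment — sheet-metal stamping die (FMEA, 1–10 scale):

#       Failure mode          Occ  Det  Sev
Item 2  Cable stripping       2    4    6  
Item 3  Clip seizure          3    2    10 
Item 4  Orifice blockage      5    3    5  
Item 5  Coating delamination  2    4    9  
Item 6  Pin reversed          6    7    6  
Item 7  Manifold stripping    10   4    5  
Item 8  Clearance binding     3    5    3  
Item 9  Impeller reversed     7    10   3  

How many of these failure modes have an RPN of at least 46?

RPN = Severity × Occurrence × Detection:
  Item 2: 6 × 2 × 4 = 48
  Item 3: 10 × 3 × 2 = 60
  Item 4: 5 × 5 × 3 = 75
  Item 5: 9 × 2 × 4 = 72
  Item 6: 6 × 6 × 7 = 252
  Item 7: 5 × 10 × 4 = 200
  Item 8: 3 × 3 × 5 = 45
  Item 9: 3 × 7 × 10 = 210
Modes with RPN ≥ 46: Item 2 (48), Item 3 (60), Item 4 (75), Item 5 (72), Item 6 (252), Item 7 (200), Item 9 (210) → 7.

7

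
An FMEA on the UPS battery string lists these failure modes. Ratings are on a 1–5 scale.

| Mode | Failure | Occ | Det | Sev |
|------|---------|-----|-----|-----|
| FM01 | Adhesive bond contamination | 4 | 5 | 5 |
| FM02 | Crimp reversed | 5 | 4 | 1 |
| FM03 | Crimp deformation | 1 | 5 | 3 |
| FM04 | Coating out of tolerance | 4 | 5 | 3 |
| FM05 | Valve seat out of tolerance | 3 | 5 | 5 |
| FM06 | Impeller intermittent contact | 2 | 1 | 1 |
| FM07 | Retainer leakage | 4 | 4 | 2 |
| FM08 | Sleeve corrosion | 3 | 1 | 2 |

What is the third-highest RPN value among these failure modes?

60

RPN = Severity × Occurrence × Detection:
  FM01: 5 × 4 × 5 = 100
  FM02: 1 × 5 × 4 = 20
  FM03: 3 × 1 × 5 = 15
  FM04: 3 × 4 × 5 = 60
  FM05: 5 × 3 × 5 = 75
  FM06: 1 × 2 × 1 = 2
  FM07: 2 × 4 × 4 = 32
  FM08: 2 × 3 × 1 = 6
Sorted descending: 100, 75, 60, 32, 20, 15, 6, 2.
The third-highest RPN is 60 (FM04).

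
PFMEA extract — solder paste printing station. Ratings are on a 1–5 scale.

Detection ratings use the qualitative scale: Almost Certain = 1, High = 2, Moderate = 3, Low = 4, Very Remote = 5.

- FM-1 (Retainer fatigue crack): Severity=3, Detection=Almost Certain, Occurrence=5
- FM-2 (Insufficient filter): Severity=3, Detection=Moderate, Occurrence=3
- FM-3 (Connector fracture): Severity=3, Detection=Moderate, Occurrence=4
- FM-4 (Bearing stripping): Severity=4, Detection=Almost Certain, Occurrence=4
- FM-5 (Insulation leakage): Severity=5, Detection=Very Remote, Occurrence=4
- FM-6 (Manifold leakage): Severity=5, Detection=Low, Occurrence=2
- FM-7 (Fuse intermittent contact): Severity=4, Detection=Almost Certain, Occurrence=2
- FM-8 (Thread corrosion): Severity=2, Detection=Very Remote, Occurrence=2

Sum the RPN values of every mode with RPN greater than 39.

140

RPN = Severity × Occurrence × Detection:
  FM-1: 3 × 5 × 1 = 15
  FM-2: 3 × 3 × 3 = 27
  FM-3: 3 × 4 × 3 = 36
  FM-4: 4 × 4 × 1 = 16
  FM-5: 5 × 4 × 5 = 100
  FM-6: 5 × 2 × 4 = 40
  FM-7: 4 × 2 × 1 = 8
  FM-8: 2 × 2 × 5 = 20
RPN > 39: FM-5 (100), FM-6 (40).
Sum: 100 + 40 = 140.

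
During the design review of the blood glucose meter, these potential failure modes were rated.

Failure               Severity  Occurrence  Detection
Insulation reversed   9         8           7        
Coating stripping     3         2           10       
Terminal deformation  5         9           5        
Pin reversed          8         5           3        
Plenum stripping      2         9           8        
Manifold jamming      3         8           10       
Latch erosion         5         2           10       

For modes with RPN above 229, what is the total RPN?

RPN = Severity × Occurrence × Detection:
  Insulation reversed: 9 × 8 × 7 = 504
  Coating stripping: 3 × 2 × 10 = 60
  Terminal deformation: 5 × 9 × 5 = 225
  Pin reversed: 8 × 5 × 3 = 120
  Plenum stripping: 2 × 9 × 8 = 144
  Manifold jamming: 3 × 8 × 10 = 240
  Latch erosion: 5 × 2 × 10 = 100
RPN > 229: Insulation reversed (504), Manifold jamming (240).
Sum: 504 + 240 = 744.

744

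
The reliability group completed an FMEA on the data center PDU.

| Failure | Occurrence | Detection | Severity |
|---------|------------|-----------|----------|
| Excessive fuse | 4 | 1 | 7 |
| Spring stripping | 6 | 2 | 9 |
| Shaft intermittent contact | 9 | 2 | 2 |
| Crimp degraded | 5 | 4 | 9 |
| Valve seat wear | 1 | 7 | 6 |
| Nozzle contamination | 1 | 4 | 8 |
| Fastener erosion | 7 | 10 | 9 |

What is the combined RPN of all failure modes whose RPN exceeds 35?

RPN = Severity × Occurrence × Detection:
  Excessive fuse: 7 × 4 × 1 = 28
  Spring stripping: 9 × 6 × 2 = 108
  Shaft intermittent contact: 2 × 9 × 2 = 36
  Crimp degraded: 9 × 5 × 4 = 180
  Valve seat wear: 6 × 1 × 7 = 42
  Nozzle contamination: 8 × 1 × 4 = 32
  Fastener erosion: 9 × 7 × 10 = 630
RPN > 35: Spring stripping (108), Shaft intermittent contact (36), Crimp degraded (180), Valve seat wear (42), Fastener erosion (630).
Sum: 108 + 36 + 180 + 42 + 630 = 996.

996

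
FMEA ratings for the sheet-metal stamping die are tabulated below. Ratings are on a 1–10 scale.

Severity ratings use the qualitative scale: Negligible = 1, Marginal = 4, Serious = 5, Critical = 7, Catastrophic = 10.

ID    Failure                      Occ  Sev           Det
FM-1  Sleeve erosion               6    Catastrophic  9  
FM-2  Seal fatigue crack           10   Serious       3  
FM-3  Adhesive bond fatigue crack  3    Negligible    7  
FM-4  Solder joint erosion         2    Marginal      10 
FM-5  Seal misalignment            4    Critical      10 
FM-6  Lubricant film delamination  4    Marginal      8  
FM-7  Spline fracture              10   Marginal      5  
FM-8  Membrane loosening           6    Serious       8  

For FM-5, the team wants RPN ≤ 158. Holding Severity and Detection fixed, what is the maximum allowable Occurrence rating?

FM-5: S=7, O=4, D=10 → current RPN = 280.
Fixed product = 70. Need 70 × O ≤ 158, so O ≤ 158/70 = 2.26.
Maximum integer Occurrence rating = 2 (gives RPN 140; O=3 would give 210 > 158).

2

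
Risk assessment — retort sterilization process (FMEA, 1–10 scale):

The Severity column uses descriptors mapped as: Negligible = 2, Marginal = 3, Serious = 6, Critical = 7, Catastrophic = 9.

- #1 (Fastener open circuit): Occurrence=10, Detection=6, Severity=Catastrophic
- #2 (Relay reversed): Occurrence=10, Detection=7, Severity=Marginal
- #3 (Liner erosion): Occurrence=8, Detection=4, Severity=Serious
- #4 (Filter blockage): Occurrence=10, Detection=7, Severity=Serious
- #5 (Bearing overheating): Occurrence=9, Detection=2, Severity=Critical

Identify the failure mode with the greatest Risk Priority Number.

#1

RPN = Severity × Occurrence × Detection:
  #1: 9 × 10 × 6 = 540
  #2: 3 × 10 × 7 = 210
  #3: 6 × 8 × 4 = 192
  #4: 6 × 10 × 7 = 420
  #5: 7 × 9 × 2 = 126
Highest RPN is 540 → #1.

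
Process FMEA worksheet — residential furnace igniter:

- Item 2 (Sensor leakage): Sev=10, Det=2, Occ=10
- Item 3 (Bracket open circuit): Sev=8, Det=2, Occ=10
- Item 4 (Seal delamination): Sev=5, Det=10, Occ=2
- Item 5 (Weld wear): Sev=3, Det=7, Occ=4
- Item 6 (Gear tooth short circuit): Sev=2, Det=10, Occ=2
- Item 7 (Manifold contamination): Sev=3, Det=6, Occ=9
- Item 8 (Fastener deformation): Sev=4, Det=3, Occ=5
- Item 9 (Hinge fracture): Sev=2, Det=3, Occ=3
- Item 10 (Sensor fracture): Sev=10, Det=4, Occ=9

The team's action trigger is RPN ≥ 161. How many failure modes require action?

3

RPN = Severity × Occurrence × Detection:
  Item 2: 10 × 10 × 2 = 200
  Item 3: 8 × 10 × 2 = 160
  Item 4: 5 × 2 × 10 = 100
  Item 5: 3 × 4 × 7 = 84
  Item 6: 2 × 2 × 10 = 40
  Item 7: 3 × 9 × 6 = 162
  Item 8: 4 × 5 × 3 = 60
  Item 9: 2 × 3 × 3 = 18
  Item 10: 10 × 9 × 4 = 360
Modes with RPN ≥ 161: Item 2 (200), Item 7 (162), Item 10 (360) → 3.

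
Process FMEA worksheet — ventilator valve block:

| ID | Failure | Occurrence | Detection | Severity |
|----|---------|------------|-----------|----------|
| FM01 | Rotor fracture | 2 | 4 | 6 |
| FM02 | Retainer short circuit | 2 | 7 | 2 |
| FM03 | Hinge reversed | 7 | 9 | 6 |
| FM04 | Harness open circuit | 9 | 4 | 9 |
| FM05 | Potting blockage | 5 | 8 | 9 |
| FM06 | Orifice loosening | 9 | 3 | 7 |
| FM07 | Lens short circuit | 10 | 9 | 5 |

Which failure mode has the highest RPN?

FM07

RPN = Severity × Occurrence × Detection:
  FM01: 6 × 2 × 4 = 48
  FM02: 2 × 2 × 7 = 28
  FM03: 6 × 7 × 9 = 378
  FM04: 9 × 9 × 4 = 324
  FM05: 9 × 5 × 8 = 360
  FM06: 7 × 9 × 3 = 189
  FM07: 5 × 10 × 9 = 450
Highest RPN is 450 → FM07.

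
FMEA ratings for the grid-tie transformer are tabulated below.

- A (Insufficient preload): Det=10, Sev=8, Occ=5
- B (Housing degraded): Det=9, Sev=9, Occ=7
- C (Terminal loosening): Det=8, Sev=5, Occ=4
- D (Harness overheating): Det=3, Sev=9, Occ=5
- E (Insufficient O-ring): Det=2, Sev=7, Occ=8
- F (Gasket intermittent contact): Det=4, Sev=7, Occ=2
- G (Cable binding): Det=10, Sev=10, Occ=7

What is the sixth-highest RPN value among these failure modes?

112

RPN = Severity × Occurrence × Detection:
  A: 8 × 5 × 10 = 400
  B: 9 × 7 × 9 = 567
  C: 5 × 4 × 8 = 160
  D: 9 × 5 × 3 = 135
  E: 7 × 8 × 2 = 112
  F: 7 × 2 × 4 = 56
  G: 10 × 7 × 10 = 700
Sorted descending: 700, 567, 400, 160, 135, 112, 56.
The sixth-highest RPN is 112 (E).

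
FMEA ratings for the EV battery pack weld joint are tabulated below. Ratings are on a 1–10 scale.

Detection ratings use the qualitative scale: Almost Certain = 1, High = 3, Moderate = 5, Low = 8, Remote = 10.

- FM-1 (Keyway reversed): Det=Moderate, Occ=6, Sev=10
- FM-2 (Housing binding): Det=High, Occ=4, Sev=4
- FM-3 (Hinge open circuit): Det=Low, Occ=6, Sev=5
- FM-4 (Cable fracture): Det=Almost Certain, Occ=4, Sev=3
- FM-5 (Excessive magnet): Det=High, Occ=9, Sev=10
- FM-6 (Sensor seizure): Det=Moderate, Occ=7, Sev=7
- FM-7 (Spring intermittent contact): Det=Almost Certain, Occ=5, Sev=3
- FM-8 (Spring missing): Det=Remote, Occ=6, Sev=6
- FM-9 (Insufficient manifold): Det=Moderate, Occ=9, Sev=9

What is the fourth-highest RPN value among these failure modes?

RPN = Severity × Occurrence × Detection:
  FM-1: 10 × 6 × 5 = 300
  FM-2: 4 × 4 × 3 = 48
  FM-3: 5 × 6 × 8 = 240
  FM-4: 3 × 4 × 1 = 12
  FM-5: 10 × 9 × 3 = 270
  FM-6: 7 × 7 × 5 = 245
  FM-7: 3 × 5 × 1 = 15
  FM-8: 6 × 6 × 10 = 360
  FM-9: 9 × 9 × 5 = 405
Sorted descending: 405, 360, 300, 270, 245, 240, 48, 15, 12.
The fourth-highest RPN is 270 (FM-5).

270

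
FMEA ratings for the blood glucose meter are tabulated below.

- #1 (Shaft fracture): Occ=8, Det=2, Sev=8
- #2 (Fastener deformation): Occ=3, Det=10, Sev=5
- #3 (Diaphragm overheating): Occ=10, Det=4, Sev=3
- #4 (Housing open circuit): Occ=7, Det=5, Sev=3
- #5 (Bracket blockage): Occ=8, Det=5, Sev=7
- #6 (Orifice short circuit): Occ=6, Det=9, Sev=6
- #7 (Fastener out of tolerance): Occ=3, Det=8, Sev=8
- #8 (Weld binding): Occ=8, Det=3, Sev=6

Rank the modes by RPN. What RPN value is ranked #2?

280

RPN = Severity × Occurrence × Detection:
  #1: 8 × 8 × 2 = 128
  #2: 5 × 3 × 10 = 150
  #3: 3 × 10 × 4 = 120
  #4: 3 × 7 × 5 = 105
  #5: 7 × 8 × 5 = 280
  #6: 6 × 6 × 9 = 324
  #7: 8 × 3 × 8 = 192
  #8: 6 × 8 × 3 = 144
Sorted descending: 324, 280, 192, 150, 144, 128, 120, 105.
The second-highest RPN is 280 (#5).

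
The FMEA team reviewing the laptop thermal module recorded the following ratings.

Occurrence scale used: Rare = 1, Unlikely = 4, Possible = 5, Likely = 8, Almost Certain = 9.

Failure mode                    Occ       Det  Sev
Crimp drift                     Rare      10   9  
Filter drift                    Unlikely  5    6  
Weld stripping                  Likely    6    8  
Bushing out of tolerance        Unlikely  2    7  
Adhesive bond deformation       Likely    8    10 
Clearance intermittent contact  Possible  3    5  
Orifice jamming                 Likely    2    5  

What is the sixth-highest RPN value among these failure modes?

RPN = Severity × Occurrence × Detection:
  Crimp drift: 9 × 1 × 10 = 90
  Filter drift: 6 × 4 × 5 = 120
  Weld stripping: 8 × 8 × 6 = 384
  Bushing out of tolerance: 7 × 4 × 2 = 56
  Adhesive bond deformation: 10 × 8 × 8 = 640
  Clearance intermittent contact: 5 × 5 × 3 = 75
  Orifice jamming: 5 × 8 × 2 = 80
Sorted descending: 640, 384, 120, 90, 80, 75, 56.
The sixth-highest RPN is 75 (Clearance intermittent contact).

75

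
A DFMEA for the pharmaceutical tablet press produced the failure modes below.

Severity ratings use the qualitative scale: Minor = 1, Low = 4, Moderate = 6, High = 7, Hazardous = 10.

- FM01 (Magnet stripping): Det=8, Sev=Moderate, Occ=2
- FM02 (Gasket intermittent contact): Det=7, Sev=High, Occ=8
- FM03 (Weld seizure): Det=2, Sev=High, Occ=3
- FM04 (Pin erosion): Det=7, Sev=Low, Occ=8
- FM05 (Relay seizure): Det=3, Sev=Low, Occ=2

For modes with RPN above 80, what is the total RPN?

712

RPN = Severity × Occurrence × Detection:
  FM01: 6 × 2 × 8 = 96
  FM02: 7 × 8 × 7 = 392
  FM03: 7 × 3 × 2 = 42
  FM04: 4 × 8 × 7 = 224
  FM05: 4 × 2 × 3 = 24
RPN > 80: FM01 (96), FM02 (392), FM04 (224).
Sum: 96 + 392 + 224 = 712.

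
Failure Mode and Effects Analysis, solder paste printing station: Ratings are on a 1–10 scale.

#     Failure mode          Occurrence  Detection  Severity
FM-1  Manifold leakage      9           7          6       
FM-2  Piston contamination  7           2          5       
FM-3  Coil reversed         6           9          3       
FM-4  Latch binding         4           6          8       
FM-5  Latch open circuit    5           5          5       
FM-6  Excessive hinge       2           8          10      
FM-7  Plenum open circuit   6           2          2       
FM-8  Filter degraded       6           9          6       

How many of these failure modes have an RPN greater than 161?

RPN = Severity × Occurrence × Detection:
  FM-1: 6 × 9 × 7 = 378
  FM-2: 5 × 7 × 2 = 70
  FM-3: 3 × 6 × 9 = 162
  FM-4: 8 × 4 × 6 = 192
  FM-5: 5 × 5 × 5 = 125
  FM-6: 10 × 2 × 8 = 160
  FM-7: 2 × 6 × 2 = 24
  FM-8: 6 × 6 × 9 = 324
Modes with RPN > 161: FM-1 (378), FM-3 (162), FM-4 (192), FM-8 (324) → 4.

4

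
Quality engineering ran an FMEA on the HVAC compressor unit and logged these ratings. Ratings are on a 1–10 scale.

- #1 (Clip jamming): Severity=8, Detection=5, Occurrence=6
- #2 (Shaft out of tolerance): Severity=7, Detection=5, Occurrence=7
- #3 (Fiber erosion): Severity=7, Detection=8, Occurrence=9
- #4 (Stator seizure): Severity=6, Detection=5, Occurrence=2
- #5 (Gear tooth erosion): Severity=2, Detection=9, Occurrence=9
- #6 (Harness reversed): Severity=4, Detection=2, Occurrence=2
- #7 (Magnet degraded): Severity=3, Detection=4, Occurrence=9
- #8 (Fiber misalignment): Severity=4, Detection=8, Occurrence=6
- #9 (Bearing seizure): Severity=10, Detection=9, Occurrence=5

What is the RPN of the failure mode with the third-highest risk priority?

245

RPN = Severity × Occurrence × Detection:
  #1: 8 × 6 × 5 = 240
  #2: 7 × 7 × 5 = 245
  #3: 7 × 9 × 8 = 504
  #4: 6 × 2 × 5 = 60
  #5: 2 × 9 × 9 = 162
  #6: 4 × 2 × 2 = 16
  #7: 3 × 9 × 4 = 108
  #8: 4 × 6 × 8 = 192
  #9: 10 × 5 × 9 = 450
Sorted descending: 504, 450, 245, 240, 192, 162, 108, 60, 16.
The third-highest RPN is 245 (#2).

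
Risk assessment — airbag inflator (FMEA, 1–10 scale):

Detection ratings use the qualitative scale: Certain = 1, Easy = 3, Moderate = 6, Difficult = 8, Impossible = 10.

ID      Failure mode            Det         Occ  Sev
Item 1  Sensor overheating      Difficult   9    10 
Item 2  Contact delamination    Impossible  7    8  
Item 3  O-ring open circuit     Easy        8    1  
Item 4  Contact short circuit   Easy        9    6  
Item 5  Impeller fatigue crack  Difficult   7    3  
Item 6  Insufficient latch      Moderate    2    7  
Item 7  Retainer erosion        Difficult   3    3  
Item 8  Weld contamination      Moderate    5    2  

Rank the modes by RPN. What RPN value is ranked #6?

72

RPN = Severity × Occurrence × Detection:
  Item 1: 10 × 9 × 8 = 720
  Item 2: 8 × 7 × 10 = 560
  Item 3: 1 × 8 × 3 = 24
  Item 4: 6 × 9 × 3 = 162
  Item 5: 3 × 7 × 8 = 168
  Item 6: 7 × 2 × 6 = 84
  Item 7: 3 × 3 × 8 = 72
  Item 8: 2 × 5 × 6 = 60
Sorted descending: 720, 560, 168, 162, 84, 72, 60, 24.
The sixth-highest RPN is 72 (Item 7).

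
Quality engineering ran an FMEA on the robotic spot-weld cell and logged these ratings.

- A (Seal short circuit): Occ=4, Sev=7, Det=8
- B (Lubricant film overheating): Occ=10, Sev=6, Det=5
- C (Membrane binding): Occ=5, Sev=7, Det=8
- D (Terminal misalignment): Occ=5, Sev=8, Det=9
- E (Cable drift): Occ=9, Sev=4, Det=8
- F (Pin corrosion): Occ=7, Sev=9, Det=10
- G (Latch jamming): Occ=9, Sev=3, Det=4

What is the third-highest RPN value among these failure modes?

RPN = Severity × Occurrence × Detection:
  A: 7 × 4 × 8 = 224
  B: 6 × 10 × 5 = 300
  C: 7 × 5 × 8 = 280
  D: 8 × 5 × 9 = 360
  E: 4 × 9 × 8 = 288
  F: 9 × 7 × 10 = 630
  G: 3 × 9 × 4 = 108
Sorted descending: 630, 360, 300, 288, 280, 224, 108.
The third-highest RPN is 300 (B).

300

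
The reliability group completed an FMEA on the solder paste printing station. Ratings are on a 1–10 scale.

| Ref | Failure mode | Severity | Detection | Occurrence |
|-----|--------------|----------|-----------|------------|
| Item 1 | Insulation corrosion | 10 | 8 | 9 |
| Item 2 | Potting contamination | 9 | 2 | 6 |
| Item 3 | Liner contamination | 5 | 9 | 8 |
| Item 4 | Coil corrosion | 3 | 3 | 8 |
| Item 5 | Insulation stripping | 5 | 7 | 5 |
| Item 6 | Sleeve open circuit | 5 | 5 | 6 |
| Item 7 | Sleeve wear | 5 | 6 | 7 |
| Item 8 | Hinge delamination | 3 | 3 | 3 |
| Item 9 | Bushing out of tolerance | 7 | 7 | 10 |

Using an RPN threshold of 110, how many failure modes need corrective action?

RPN = Severity × Occurrence × Detection:
  Item 1: 10 × 9 × 8 = 720
  Item 2: 9 × 6 × 2 = 108
  Item 3: 5 × 8 × 9 = 360
  Item 4: 3 × 8 × 3 = 72
  Item 5: 5 × 5 × 7 = 175
  Item 6: 5 × 6 × 5 = 150
  Item 7: 5 × 7 × 6 = 210
  Item 8: 3 × 3 × 3 = 27
  Item 9: 7 × 10 × 7 = 490
Modes with RPN ≥ 110: Item 1 (720), Item 3 (360), Item 5 (175), Item 6 (150), Item 7 (210), Item 9 (490) → 6.

6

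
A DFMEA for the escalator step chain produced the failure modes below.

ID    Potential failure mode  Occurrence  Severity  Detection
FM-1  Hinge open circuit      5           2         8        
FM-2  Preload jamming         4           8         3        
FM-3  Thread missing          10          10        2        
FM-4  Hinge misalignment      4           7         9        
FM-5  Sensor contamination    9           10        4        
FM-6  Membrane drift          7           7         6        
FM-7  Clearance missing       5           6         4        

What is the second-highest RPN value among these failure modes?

294

RPN = Severity × Occurrence × Detection:
  FM-1: 2 × 5 × 8 = 80
  FM-2: 8 × 4 × 3 = 96
  FM-3: 10 × 10 × 2 = 200
  FM-4: 7 × 4 × 9 = 252
  FM-5: 10 × 9 × 4 = 360
  FM-6: 7 × 7 × 6 = 294
  FM-7: 6 × 5 × 4 = 120
Sorted descending: 360, 294, 252, 200, 120, 96, 80.
The second-highest RPN is 294 (FM-6).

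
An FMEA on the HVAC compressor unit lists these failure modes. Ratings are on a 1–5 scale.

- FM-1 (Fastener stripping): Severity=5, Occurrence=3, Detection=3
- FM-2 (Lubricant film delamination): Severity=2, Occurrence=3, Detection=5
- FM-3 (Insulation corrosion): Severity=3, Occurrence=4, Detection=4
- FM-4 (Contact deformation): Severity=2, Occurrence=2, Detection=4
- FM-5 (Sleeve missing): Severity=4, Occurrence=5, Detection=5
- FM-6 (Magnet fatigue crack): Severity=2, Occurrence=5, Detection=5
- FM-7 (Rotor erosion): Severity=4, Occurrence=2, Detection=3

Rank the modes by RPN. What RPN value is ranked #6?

24

RPN = Severity × Occurrence × Detection:
  FM-1: 5 × 3 × 3 = 45
  FM-2: 2 × 3 × 5 = 30
  FM-3: 3 × 4 × 4 = 48
  FM-4: 2 × 2 × 4 = 16
  FM-5: 4 × 5 × 5 = 100
  FM-6: 2 × 5 × 5 = 50
  FM-7: 4 × 2 × 3 = 24
Sorted descending: 100, 50, 48, 45, 30, 24, 16.
The sixth-highest RPN is 24 (FM-7).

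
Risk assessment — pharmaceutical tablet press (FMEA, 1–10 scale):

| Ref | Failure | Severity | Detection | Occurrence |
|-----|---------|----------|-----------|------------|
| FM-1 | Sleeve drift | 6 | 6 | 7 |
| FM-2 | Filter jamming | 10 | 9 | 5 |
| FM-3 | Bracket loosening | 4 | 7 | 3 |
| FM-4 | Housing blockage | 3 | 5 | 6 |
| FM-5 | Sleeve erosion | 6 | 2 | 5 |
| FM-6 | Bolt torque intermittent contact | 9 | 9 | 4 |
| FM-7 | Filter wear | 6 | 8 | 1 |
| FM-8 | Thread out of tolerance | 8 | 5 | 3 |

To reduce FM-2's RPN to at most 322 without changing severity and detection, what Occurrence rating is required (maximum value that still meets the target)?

FM-2: S=10, O=5, D=9 → current RPN = 450.
Fixed product = 90. Need 90 × O ≤ 322, so O ≤ 322/90 = 3.58.
Maximum integer Occurrence rating = 3 (gives RPN 270; O=4 would give 360 > 322).

3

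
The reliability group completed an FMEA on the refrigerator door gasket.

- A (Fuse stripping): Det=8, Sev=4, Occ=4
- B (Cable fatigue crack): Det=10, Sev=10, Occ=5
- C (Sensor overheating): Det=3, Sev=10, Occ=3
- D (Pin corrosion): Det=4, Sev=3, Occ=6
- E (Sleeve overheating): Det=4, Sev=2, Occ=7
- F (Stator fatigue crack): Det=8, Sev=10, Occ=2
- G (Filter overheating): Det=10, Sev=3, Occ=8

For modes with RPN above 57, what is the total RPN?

RPN = Severity × Occurrence × Detection:
  A: 4 × 4 × 8 = 128
  B: 10 × 5 × 10 = 500
  C: 10 × 3 × 3 = 90
  D: 3 × 6 × 4 = 72
  E: 2 × 7 × 4 = 56
  F: 10 × 2 × 8 = 160
  G: 3 × 8 × 10 = 240
RPN > 57: A (128), B (500), C (90), D (72), F (160), G (240).
Sum: 128 + 500 + 90 + 72 + 160 + 240 = 1190.

1190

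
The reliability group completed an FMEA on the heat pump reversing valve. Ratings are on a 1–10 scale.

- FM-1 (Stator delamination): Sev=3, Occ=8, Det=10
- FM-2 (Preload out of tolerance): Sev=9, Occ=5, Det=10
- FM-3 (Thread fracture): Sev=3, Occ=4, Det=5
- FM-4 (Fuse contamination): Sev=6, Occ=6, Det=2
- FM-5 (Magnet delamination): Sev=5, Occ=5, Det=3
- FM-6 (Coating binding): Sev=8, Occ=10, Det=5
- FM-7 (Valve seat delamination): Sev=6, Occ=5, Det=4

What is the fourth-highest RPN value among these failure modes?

RPN = Severity × Occurrence × Detection:
  FM-1: 3 × 8 × 10 = 240
  FM-2: 9 × 5 × 10 = 450
  FM-3: 3 × 4 × 5 = 60
  FM-4: 6 × 6 × 2 = 72
  FM-5: 5 × 5 × 3 = 75
  FM-6: 8 × 10 × 5 = 400
  FM-7: 6 × 5 × 4 = 120
Sorted descending: 450, 400, 240, 120, 75, 72, 60.
The fourth-highest RPN is 120 (FM-7).

120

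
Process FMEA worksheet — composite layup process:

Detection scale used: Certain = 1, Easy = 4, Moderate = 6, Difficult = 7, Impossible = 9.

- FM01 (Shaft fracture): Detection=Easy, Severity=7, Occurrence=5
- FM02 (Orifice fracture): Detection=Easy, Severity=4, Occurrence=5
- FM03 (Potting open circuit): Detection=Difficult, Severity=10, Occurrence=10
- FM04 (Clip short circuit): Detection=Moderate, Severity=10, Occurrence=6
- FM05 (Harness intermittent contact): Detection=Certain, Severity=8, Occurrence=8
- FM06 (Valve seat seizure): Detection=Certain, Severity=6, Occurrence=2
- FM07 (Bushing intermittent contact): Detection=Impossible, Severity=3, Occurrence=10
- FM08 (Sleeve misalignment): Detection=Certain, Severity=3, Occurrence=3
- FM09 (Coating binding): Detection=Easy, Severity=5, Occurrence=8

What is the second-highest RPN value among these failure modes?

360

RPN = Severity × Occurrence × Detection:
  FM01: 7 × 5 × 4 = 140
  FM02: 4 × 5 × 4 = 80
  FM03: 10 × 10 × 7 = 700
  FM04: 10 × 6 × 6 = 360
  FM05: 8 × 8 × 1 = 64
  FM06: 6 × 2 × 1 = 12
  FM07: 3 × 10 × 9 = 270
  FM08: 3 × 3 × 1 = 9
  FM09: 5 × 8 × 4 = 160
Sorted descending: 700, 360, 270, 160, 140, 80, 64, 12, 9.
The second-highest RPN is 360 (FM04).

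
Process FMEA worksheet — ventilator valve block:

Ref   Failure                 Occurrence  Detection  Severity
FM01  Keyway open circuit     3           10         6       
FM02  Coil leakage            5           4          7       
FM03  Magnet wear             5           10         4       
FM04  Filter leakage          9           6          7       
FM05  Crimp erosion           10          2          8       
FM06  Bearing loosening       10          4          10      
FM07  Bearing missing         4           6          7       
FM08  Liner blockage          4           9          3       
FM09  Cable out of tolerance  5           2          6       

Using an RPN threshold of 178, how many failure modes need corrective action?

4

RPN = Severity × Occurrence × Detection:
  FM01: 6 × 3 × 10 = 180
  FM02: 7 × 5 × 4 = 140
  FM03: 4 × 5 × 10 = 200
  FM04: 7 × 9 × 6 = 378
  FM05: 8 × 10 × 2 = 160
  FM06: 10 × 10 × 4 = 400
  FM07: 7 × 4 × 6 = 168
  FM08: 3 × 4 × 9 = 108
  FM09: 6 × 5 × 2 = 60
Modes with RPN ≥ 178: FM01 (180), FM03 (200), FM04 (378), FM06 (400) → 4.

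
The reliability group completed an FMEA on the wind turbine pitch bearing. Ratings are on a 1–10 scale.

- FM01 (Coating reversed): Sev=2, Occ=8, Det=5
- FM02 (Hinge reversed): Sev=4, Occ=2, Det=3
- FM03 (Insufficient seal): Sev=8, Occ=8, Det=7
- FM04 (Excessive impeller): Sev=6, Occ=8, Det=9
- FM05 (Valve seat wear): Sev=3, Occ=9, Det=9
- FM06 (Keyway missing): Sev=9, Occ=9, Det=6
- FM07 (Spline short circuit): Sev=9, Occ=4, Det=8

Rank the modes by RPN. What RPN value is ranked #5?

243

RPN = Severity × Occurrence × Detection:
  FM01: 2 × 8 × 5 = 80
  FM02: 4 × 2 × 3 = 24
  FM03: 8 × 8 × 7 = 448
  FM04: 6 × 8 × 9 = 432
  FM05: 3 × 9 × 9 = 243
  FM06: 9 × 9 × 6 = 486
  FM07: 9 × 4 × 8 = 288
Sorted descending: 486, 448, 432, 288, 243, 80, 24.
The fifth-highest RPN is 243 (FM05).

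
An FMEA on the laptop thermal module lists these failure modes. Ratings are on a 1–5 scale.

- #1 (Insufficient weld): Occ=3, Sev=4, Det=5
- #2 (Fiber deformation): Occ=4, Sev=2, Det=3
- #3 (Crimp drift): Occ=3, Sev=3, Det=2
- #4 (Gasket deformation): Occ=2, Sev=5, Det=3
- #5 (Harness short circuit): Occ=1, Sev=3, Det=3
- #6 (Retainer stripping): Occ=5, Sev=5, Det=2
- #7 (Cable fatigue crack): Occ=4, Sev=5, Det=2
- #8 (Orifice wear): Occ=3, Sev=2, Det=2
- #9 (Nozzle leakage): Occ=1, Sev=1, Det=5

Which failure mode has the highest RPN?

RPN = Severity × Occurrence × Detection:
  #1: 4 × 3 × 5 = 60
  #2: 2 × 4 × 3 = 24
  #3: 3 × 3 × 2 = 18
  #4: 5 × 2 × 3 = 30
  #5: 3 × 1 × 3 = 9
  #6: 5 × 5 × 2 = 50
  #7: 5 × 4 × 2 = 40
  #8: 2 × 3 × 2 = 12
  #9: 1 × 1 × 5 = 5
Highest RPN is 60 → #1.

#1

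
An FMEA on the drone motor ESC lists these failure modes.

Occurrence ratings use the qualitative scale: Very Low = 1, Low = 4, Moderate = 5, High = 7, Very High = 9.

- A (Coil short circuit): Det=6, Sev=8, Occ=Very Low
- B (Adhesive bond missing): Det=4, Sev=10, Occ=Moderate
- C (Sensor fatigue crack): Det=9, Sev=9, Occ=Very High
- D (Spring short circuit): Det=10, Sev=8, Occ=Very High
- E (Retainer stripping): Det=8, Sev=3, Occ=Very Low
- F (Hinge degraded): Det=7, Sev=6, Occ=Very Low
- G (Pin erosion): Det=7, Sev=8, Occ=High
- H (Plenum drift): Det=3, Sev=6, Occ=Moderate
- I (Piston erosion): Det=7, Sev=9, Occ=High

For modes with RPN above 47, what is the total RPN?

2620

RPN = Severity × Occurrence × Detection:
  A: 8 × 1 × 6 = 48
  B: 10 × 5 × 4 = 200
  C: 9 × 9 × 9 = 729
  D: 8 × 9 × 10 = 720
  E: 3 × 1 × 8 = 24
  F: 6 × 1 × 7 = 42
  G: 8 × 7 × 7 = 392
  H: 6 × 5 × 3 = 90
  I: 9 × 7 × 7 = 441
RPN > 47: A (48), B (200), C (729), D (720), G (392), H (90), I (441).
Sum: 48 + 200 + 729 + 720 + 392 + 90 + 441 = 2620.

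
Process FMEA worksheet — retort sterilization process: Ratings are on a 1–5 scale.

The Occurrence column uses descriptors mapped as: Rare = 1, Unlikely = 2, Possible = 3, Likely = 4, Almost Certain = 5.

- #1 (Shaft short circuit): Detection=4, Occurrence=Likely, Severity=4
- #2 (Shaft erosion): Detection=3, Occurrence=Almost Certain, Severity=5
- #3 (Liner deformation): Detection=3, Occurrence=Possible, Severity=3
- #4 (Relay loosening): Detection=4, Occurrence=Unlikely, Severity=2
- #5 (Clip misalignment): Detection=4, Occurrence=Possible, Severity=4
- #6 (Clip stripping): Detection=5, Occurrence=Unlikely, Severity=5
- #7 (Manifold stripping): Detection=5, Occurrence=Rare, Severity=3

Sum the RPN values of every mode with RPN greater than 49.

189

RPN = Severity × Occurrence × Detection:
  #1: 4 × 4 × 4 = 64
  #2: 5 × 5 × 3 = 75
  #3: 3 × 3 × 3 = 27
  #4: 2 × 2 × 4 = 16
  #5: 4 × 3 × 4 = 48
  #6: 5 × 2 × 5 = 50
  #7: 3 × 1 × 5 = 15
RPN > 49: #1 (64), #2 (75), #6 (50).
Sum: 64 + 75 + 50 = 189.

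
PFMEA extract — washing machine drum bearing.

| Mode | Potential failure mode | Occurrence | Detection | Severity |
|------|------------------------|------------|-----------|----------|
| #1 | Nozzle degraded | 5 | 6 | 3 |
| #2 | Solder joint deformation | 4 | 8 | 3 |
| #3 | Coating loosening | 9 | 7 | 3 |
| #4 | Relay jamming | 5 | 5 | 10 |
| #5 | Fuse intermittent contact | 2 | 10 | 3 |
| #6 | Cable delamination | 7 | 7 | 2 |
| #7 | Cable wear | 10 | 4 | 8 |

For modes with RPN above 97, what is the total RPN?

RPN = Severity × Occurrence × Detection:
  #1: 3 × 5 × 6 = 90
  #2: 3 × 4 × 8 = 96
  #3: 3 × 9 × 7 = 189
  #4: 10 × 5 × 5 = 250
  #5: 3 × 2 × 10 = 60
  #6: 2 × 7 × 7 = 98
  #7: 8 × 10 × 4 = 320
RPN > 97: #3 (189), #4 (250), #6 (98), #7 (320).
Sum: 189 + 250 + 98 + 320 = 857.

857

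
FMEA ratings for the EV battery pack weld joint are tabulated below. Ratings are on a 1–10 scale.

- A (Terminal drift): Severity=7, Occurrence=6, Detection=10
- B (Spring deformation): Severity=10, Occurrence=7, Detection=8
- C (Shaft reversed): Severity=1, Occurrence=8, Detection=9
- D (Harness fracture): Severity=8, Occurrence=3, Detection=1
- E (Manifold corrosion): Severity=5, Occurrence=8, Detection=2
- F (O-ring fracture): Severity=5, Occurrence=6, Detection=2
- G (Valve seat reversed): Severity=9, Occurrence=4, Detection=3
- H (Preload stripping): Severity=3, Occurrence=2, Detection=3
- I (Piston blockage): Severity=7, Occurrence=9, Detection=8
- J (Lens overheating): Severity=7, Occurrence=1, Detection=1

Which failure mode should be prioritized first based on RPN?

B

RPN = Severity × Occurrence × Detection:
  A: 7 × 6 × 10 = 420
  B: 10 × 7 × 8 = 560
  C: 1 × 8 × 9 = 72
  D: 8 × 3 × 1 = 24
  E: 5 × 8 × 2 = 80
  F: 5 × 6 × 2 = 60
  G: 9 × 4 × 3 = 108
  H: 3 × 2 × 3 = 18
  I: 7 × 9 × 8 = 504
  J: 7 × 1 × 1 = 7
Highest RPN is 560 → B.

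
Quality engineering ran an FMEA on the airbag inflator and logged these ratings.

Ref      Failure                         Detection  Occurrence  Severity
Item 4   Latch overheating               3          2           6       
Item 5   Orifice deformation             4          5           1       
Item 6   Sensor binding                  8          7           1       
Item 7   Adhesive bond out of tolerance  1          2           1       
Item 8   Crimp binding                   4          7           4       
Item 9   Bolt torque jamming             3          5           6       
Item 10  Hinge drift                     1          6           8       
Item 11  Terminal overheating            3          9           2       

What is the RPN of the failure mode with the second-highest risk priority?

RPN = Severity × Occurrence × Detection:
  Item 4: 6 × 2 × 3 = 36
  Item 5: 1 × 5 × 4 = 20
  Item 6: 1 × 7 × 8 = 56
  Item 7: 1 × 2 × 1 = 2
  Item 8: 4 × 7 × 4 = 112
  Item 9: 6 × 5 × 3 = 90
  Item 10: 8 × 6 × 1 = 48
  Item 11: 2 × 9 × 3 = 54
Sorted descending: 112, 90, 56, 54, 48, 36, 20, 2.
The second-highest RPN is 90 (Item 9).

90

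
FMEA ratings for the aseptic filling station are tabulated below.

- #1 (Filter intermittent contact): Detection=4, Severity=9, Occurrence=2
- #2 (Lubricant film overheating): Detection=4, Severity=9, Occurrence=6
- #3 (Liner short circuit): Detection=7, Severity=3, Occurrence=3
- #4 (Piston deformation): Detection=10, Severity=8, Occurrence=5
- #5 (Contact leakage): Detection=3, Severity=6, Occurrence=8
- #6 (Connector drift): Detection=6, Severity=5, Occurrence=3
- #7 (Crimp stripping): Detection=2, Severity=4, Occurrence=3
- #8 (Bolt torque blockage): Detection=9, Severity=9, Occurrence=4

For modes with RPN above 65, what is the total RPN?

RPN = Severity × Occurrence × Detection:
  #1: 9 × 2 × 4 = 72
  #2: 9 × 6 × 4 = 216
  #3: 3 × 3 × 7 = 63
  #4: 8 × 5 × 10 = 400
  #5: 6 × 8 × 3 = 144
  #6: 5 × 3 × 6 = 90
  #7: 4 × 3 × 2 = 24
  #8: 9 × 4 × 9 = 324
RPN > 65: #1 (72), #2 (216), #4 (400), #5 (144), #6 (90), #8 (324).
Sum: 72 + 216 + 400 + 144 + 90 + 324 = 1246.

1246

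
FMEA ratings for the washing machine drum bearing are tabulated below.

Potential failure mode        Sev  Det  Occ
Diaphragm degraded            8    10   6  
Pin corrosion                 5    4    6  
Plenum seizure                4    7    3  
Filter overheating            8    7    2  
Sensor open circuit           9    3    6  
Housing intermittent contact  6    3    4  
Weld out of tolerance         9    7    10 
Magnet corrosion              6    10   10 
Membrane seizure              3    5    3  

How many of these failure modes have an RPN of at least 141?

RPN = Severity × Occurrence × Detection:
  Diaphragm degraded: 8 × 6 × 10 = 480
  Pin corrosion: 5 × 6 × 4 = 120
  Plenum seizure: 4 × 3 × 7 = 84
  Filter overheating: 8 × 2 × 7 = 112
  Sensor open circuit: 9 × 6 × 3 = 162
  Housing intermittent contact: 6 × 4 × 3 = 72
  Weld out of tolerance: 9 × 10 × 7 = 630
  Magnet corrosion: 6 × 10 × 10 = 600
  Membrane seizure: 3 × 3 × 5 = 45
Modes with RPN ≥ 141: Diaphragm degraded (480), Sensor open circuit (162), Weld out of tolerance (630), Magnet corrosion (600) → 4.

4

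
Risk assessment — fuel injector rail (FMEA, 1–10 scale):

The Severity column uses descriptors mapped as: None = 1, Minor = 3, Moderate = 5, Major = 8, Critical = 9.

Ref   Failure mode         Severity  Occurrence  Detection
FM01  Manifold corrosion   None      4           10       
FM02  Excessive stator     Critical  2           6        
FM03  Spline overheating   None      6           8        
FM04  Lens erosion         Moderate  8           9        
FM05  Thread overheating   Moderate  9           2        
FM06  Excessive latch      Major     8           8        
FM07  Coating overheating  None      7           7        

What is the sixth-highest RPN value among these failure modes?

48

RPN = Severity × Occurrence × Detection:
  FM01: 1 × 4 × 10 = 40
  FM02: 9 × 2 × 6 = 108
  FM03: 1 × 6 × 8 = 48
  FM04: 5 × 8 × 9 = 360
  FM05: 5 × 9 × 2 = 90
  FM06: 8 × 8 × 8 = 512
  FM07: 1 × 7 × 7 = 49
Sorted descending: 512, 360, 108, 90, 49, 48, 40.
The sixth-highest RPN is 48 (FM03).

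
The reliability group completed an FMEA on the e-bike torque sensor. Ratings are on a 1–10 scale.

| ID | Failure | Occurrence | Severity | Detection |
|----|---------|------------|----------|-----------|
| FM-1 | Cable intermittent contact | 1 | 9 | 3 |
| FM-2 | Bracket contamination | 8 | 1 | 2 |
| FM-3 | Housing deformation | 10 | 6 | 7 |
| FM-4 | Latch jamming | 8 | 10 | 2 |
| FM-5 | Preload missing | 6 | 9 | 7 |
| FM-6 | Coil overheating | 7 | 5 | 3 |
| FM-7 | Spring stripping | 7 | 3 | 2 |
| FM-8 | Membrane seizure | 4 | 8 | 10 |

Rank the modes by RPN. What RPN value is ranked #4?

RPN = Severity × Occurrence × Detection:
  FM-1: 9 × 1 × 3 = 27
  FM-2: 1 × 8 × 2 = 16
  FM-3: 6 × 10 × 7 = 420
  FM-4: 10 × 8 × 2 = 160
  FM-5: 9 × 6 × 7 = 378
  FM-6: 5 × 7 × 3 = 105
  FM-7: 3 × 7 × 2 = 42
  FM-8: 8 × 4 × 10 = 320
Sorted descending: 420, 378, 320, 160, 105, 42, 27, 16.
The fourth-highest RPN is 160 (FM-4).

160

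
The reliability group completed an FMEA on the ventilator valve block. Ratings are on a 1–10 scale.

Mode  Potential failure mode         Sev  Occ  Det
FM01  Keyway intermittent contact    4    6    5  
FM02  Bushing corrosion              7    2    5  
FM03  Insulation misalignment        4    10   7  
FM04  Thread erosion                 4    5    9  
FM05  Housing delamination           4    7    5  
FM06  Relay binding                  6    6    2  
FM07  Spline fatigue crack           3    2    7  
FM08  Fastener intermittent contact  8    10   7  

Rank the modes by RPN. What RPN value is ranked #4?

140

RPN = Severity × Occurrence × Detection:
  FM01: 4 × 6 × 5 = 120
  FM02: 7 × 2 × 5 = 70
  FM03: 4 × 10 × 7 = 280
  FM04: 4 × 5 × 9 = 180
  FM05: 4 × 7 × 5 = 140
  FM06: 6 × 6 × 2 = 72
  FM07: 3 × 2 × 7 = 42
  FM08: 8 × 10 × 7 = 560
Sorted descending: 560, 280, 180, 140, 120, 72, 70, 42.
The fourth-highest RPN is 140 (FM05).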